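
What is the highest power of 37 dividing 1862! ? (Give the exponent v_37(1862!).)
v_37(1862!) = 51

Legendre's formula: v_p(n!) = Σ_{k ≥ 1} ⌊n / p^k⌋. For p = 37, n = 1862, the terms are:
  ⌊1862/37^1⌋ = ⌊1862/37⌋ = 50
  ⌊1862/37^2⌋ = ⌊1862/1369⌋ = 1
(the next term ⌊1862/37^3⌋ = 0, terminating the sum). Summing: v_37(1862!) = 50 + 1 = 51.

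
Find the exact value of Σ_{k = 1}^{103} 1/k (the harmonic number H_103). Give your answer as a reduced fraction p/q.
H_103 = 151349767267338274345189261892875037217718429/29012042540587955997705808574162155756055616

Direct summation: H_103 = 1 + 1/2 + ... + 1/103. The least common denominator is lcm(1, ..., 103) = 725301063514698899942645214354053893901390400; over this denominator the numerator is 725301063514698899942645214354053893901390400 + 362650531757349449971322607177026946950695200 + 241767021171566299980881738118017964633796800 + 181325265878674724985661303588513473475347600 + 145060212702939779988529042870810778780278080 + 120883510585783149990440869059008982316898400 + 103614437644956985706092173479150556271627200 + 90662632939337362492830651794256736737673800 + 80589007057188766660293912706005988211265600 + 72530106351469889994264521435405389390139040 + 65936460319518081812967746759459444900126400 + 60441755292891574995220434529504491158449200 + 55792389501130684610972708796465684146260800 + 51807218822478492853046086739575278135813600 + 48353404234313259996176347623603592926759360 + 45331316469668681246415325897128368368836900 + 42664768442041111761332071432591405523611200 + 40294503528594383330146956353002994105632800 + 38173740184984152628560274439687047047441600 + 36265053175734944997132260717702694695069520 + 34538145881652328568697391159716852090542400 + 32968230159759040906483873379729722450063200 + 31534828848465169562723704971915386691364800 + 30220877646445787497610217264752245579224600 + 29012042540587955997705808574162155756055616 + 27896194750565342305486354398232842073130400 + 26863002352396255553431304235335329403755200 + 25903609411239246426523043369787639067906800 + 25010381500506858618711903943243237720737600 + 24176702117156629998088173811801796463379680 + 23396808500474158062665974656582383674238400 + 22665658234834340623207662948564184184418450 + 21978820106506027270989248919819814966708800 + 21332384221020555880666035716295702761805600 + 20722887528991397141218434695830111254325440 + 20147251764297191665073478176501497052816400 + 19602731446343213511963384171731186321659200 + 19086870092492076314280137219843523523720800 + 18597463167043561536990902932155228048753600 + 18132526587867472498566130358851347347534760 + 17690269841821924388845005228147655948814400 + 17269072940826164284348695579858426045271200 + 16867466593365090696340586380326834741892800 + 16484115079879520453241936689864861225031600 + 16117801411437753332058782541201197642253120 + 15767414424232584781361852485957693345682400 + 15431937521589338296652025837320295614923200 + 15110438823222893748805108632376122789612300 + 14802062520708140815156024782735793753089600 + 14506021270293977998852904287081077878027808 + 14221589480680370587110690477530468507870400 + 13948097375282671152743177199116421036565200 + 13684925726692432074389532346302903658516800 + 13431501176198127776715652117667664701877600 + 13187292063903616362593549351891888980025280 + 12951804705619623213261521684893819533953400 + 12724580061661384209520091479895682349147200 + 12505190750253429309355951971621618860368800 + 12293238364655913558349918887356845659345600 + 12088351058578314999044086905900898231689840 + 11890181369093424589223692038591047441006400 + 11698404250237079031332987328291191837119200 + 11512715293884109522899130386572284030180800 + 11332829117417170311603831474282092092209225 + 11158477900226136922194541759293136829252160 + 10989410053253013635494624459909907483354400 + 10825389007682073133472316632150058117931200 + 10666192110510277940333017858147851380902800 + 10511609616155056520907901657305128897121600 + 10361443764495698570609217347915055627162720 + 10215507936826745069614721328930336533822400 + 10073625882148595832536739088250748526408200 + 9935631007050669862228016634987039642484800 + 9801365723171606755981692085865593160829600 + 9670680846862651999235269524720718585351872 + 9543435046246038157140068609921761761860400 + 9419494331359725973281106679922777842875200 + 9298731583521780768495451466077614024376800 + 9181026120439226581552471067772834100017600 + 9066263293933736249283065179425673673767380 + 8954334117465418517810434745111776467918400 + 8845134920910962194422502614073827974407200 + 8738567030297577107742713425952456553028800 + 8634536470413082142174347789929213022635600 + 8532953688408222352266414286518281104722240 + 8433733296682545348170293190163417370946400 + 8336793833502286206237301314414412573579200 + 8242057539939760226620968344932430612515800 + 8149450151850549437557811397236560605633600 + 8058900705718876666029391270600598821126560 + 7970341357304383515853244113780812020894400 + 7883707212116292390680926242978846672841200 + 7798936166824719354221991552194127891412800 + 7715968760794669148326012918660147807461600 + 7634748036996830525712054887937409409488320 + 7555219411611446874402554316188061394806150 + 7477330551697926803532424890247978287643200 + 7401031260354070407578012391367896876544800 + 7326273368835342423663082973273271655569600 + 7253010635146988999426452143540538939013904 + 7181198648660385147946982320337167266350400 + 7110794740340185293555345238765234253935200 + 7041757898200960193617914702466542659236800 = 3783744181683456858629731547321875930442960725, so H_103 = 3783744181683456858629731547321875930442960725/725301063514698899942645214354053893901390400; reducing by gcd(3783744181683456858629731547321875930442960725, 725301063514698899942645214354053893901390400) = 25 gives 151349767267338274345189261892875037217718429/29012042540587955997705808574162155756055616 ≈ 5.21679. (The PNT-adjacent estimate ln(103) + γ ≈ 5.21194 matches within O(1/n).)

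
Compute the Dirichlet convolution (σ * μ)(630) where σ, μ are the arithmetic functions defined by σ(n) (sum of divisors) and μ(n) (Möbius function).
(σ * μ)(630) = 630

Divisors of 630: [1, 2, 3, 5, 6, 7, 9, 10, 14, 15, 18, 21, 30, 35, 42, 45, 63, 70, 90, 105, 126, 210, 315, 630]. For each d | 630:
  d = 1: σ(1) · μ(630/1) = 1 · 0 = 0
  d = 2: σ(2) · μ(630/2) = 3 · 0 = 0
  d = 3: σ(3) · μ(630/3) = 4 · 1 = 4
  d = 5: σ(5) · μ(630/5) = 6 · 0 = 0
  d = 6: σ(6) · μ(630/6) = 12 · -1 = -12
  d = 7: σ(7) · μ(630/7) = 8 · 0 = 0
  d = 9: σ(9) · μ(630/9) = 13 · -1 = -13
  d = 10: σ(10) · μ(630/10) = 18 · 0 = 0
  d = 14: σ(14) · μ(630/14) = 24 · 0 = 0
  d = 15: σ(15) · μ(630/15) = 24 · -1 = -24
  d = 18: σ(18) · μ(630/18) = 39 · 1 = 39
  d = 21: σ(21) · μ(630/21) = 32 · -1 = -32
  d = 30: σ(30) · μ(630/30) = 72 · 1 = 72
  d = 35: σ(35) · μ(630/35) = 48 · 0 = 0
  d = 42: σ(42) · μ(630/42) = 96 · 1 = 96
  d = 45: σ(45) · μ(630/45) = 78 · 1 = 78
  d = 63: σ(63) · μ(630/63) = 104 · 1 = 104
  d = 70: σ(70) · μ(630/70) = 144 · 0 = 0
  d = 90: σ(90) · μ(630/90) = 234 · -1 = -234
  d = 105: σ(105) · μ(630/105) = 192 · 1 = 192
  d = 126: σ(126) · μ(630/126) = 312 · -1 = -312
  d = 210: σ(210) · μ(630/210) = 576 · -1 = -576
  d = 315: σ(315) · μ(630/315) = 624 · -1 = -624
  d = 630: σ(630) · μ(630/630) = 1872 · 1 = 1872
Summing: (σ * μ)(630) = 0 + 0 + 4 + 0 + -12 + 0 + -13 + 0 + 0 + -24 + 39 + -32 + 72 + 0 + 96 + 78 + 104 + 0 + -234 + 192 + -312 + -576 + -624 + 1872 = 630.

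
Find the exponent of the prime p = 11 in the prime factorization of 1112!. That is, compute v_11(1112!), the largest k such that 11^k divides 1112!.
v_11(1112!) = 110

Legendre's formula: v_p(n!) = Σ_{k ≥ 1} ⌊n / p^k⌋. For p = 11, n = 1112, the terms are:
  ⌊1112/11^1⌋ = ⌊1112/11⌋ = 101
  ⌊1112/11^2⌋ = ⌊1112/121⌋ = 9
(the next term ⌊1112/11^3⌋ = 0, terminating the sum). Summing: v_11(1112!) = 101 + 9 = 110.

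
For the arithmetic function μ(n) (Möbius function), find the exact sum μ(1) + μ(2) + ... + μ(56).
Σ_{n ≤ 56} μ(n) = -2

Compute μ(n) for each 1 ≤ n ≤ 56: μ(1) = 1, μ(2) = -1, μ(3) = -1, μ(4) = 0, μ(5) = -1, μ(6) = 1, μ(7) = -1, μ(8) = 0, μ(9) = 0, μ(10) = 1, μ(11) = -1, μ(12) = 0, μ(13) = -1, μ(14) = 1, μ(15) = 1, μ(16) = 0, μ(17) = -1, μ(18) = 0, μ(19) = -1, μ(20) = 0, μ(21) = 1, μ(22) = 1, μ(23) = -1, μ(24) = 0, μ(25) = 0, μ(26) = 1, μ(27) = 0, μ(28) = 0, μ(29) = -1, μ(30) = -1, μ(31) = -1, μ(32) = 0, μ(33) = 1, μ(34) = 1, μ(35) = 1, μ(36) = 0, μ(37) = -1, μ(38) = 1, μ(39) = 1, μ(40) = 0, μ(41) = -1, μ(42) = -1, μ(43) = -1, μ(44) = 0, μ(45) = 0, μ(46) = 1, μ(47) = -1, μ(48) = 0, μ(49) = 0, μ(50) = 0, μ(51) = 1, μ(52) = 0, μ(53) = -1, μ(54) = 0, μ(55) = 1, μ(56) = 0. Summing all 56 values: -2. (Mertens function M(x) = Σ_{n ≤ x} μ(n); on average M(x) should be small (PNT ⟺ M(x) = o(x)).)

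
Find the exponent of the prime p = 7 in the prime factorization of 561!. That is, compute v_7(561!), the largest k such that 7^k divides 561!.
v_7(561!) = 92

Legendre's formula: v_p(n!) = Σ_{k ≥ 1} ⌊n / p^k⌋. For p = 7, n = 561, the terms are:
  ⌊561/7^1⌋ = ⌊561/7⌋ = 80
  ⌊561/7^2⌋ = ⌊561/49⌋ = 11
  ⌊561/7^3⌋ = ⌊561/343⌋ = 1
(the next term ⌊561/7^4⌋ = 0, terminating the sum). Summing: v_7(561!) = 80 + 11 + 1 = 92.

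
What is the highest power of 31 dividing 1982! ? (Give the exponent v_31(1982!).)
v_31(1982!) = 65

Legendre's formula: v_p(n!) = Σ_{k ≥ 1} ⌊n / p^k⌋. For p = 31, n = 1982, the terms are:
  ⌊1982/31^1⌋ = ⌊1982/31⌋ = 63
  ⌊1982/31^2⌋ = ⌊1982/961⌋ = 2
(the next term ⌊1982/31^3⌋ = 0, terminating the sum). Summing: v_31(1982!) = 63 + 2 = 65.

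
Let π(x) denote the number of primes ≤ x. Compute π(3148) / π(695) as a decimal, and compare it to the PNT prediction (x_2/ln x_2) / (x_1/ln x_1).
π(3148)/π(695) = 446/125 ≈ 3.5680;  PNT prediction ≈ 3.6800.

π(695) = 125 and π(3148) = 446, so π(3148)/π(695) ≈ 3.5680. The PNT-predicted ratio is (3148/ln(3148)) / (695/ln(695)) ≈ 3.6800. The two agree to within a few percent, as expected.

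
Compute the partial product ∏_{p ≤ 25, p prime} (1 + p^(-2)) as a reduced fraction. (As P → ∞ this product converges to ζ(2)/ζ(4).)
∏ = 3394003400000/2252055594789

The primes p ≤ 25 are [2, 3, 5, 7, 11, 13, 17, 19, 23]. For each, (1 + 1/p^2) = (p^2 + 1)/p^2. Multiplying these fractions over p ∈ [2, 3, 5, 7, 11, 13, 17, 19, 23] gives 3394003400000/2252055594789. (In the limit P → ∞ this tends to ζ(2)/ζ(4).)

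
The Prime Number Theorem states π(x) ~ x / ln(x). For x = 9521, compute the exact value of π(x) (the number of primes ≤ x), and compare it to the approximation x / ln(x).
π(9521) = 1179;  x/ln(x) ≈ 1039.27;  relative error ≈ 11.85%.

Directly count primes up to 9521: π(9521) = 1179. The PNT approximation gives 9521/ln(9521) ≈ 9521/9.16126 ≈ 1039.27. Relative error (π(x) − x/ln(x)) / π(x) ≈ 11.85%; the approximation is known to undercount slightly (Li(x) is a better estimate).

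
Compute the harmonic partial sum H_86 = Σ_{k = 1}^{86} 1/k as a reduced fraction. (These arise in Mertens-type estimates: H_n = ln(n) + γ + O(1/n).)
H_86 = 3698356445237207772956045432953649519/734184632222154704090370027645633600

Direct summation: H_86 = 1 + 1/2 + ... + 1/86. The least common denominator is lcm(1, ..., 86) = 8076030954443701744994070304101969600; over this denominator the numerator is 8076030954443701744994070304101969600 + 4038015477221850872497035152050984800 + 2692010318147900581664690101367323200 + 2019007738610925436248517576025492400 + 1615206190888740348998814060820393920 + 1346005159073950290832345050683661600 + 1153718707777671677856295757728852800 + 1009503869305462718124258788012746200 + 897336772715966860554896700455774400 + 807603095444370174499407030410196960 + 734184632222154704090370027645633600 + 673002579536975145416172525341830800 + 621233150341823211153390023392459200 + 576859353888835838928147878864426400 + 538402063629580116332938020273464640 + 504751934652731359062129394006373100 + 475060644379041279117298253182468800 + 448668386357983430277448350227887200 + 425054260760194828683898437057998400 + 403801547722185087249703515205098480 + 384572902592557225952098585909617600 + 367092316111077352045185013822816800 + 351131780627987032391046534960955200 + 336501289768487572708086262670915400 + 323041238177748069799762812164078784 + 310616575170911605576695011696229600 + 299112257571988953518298900151924800 + 288429676944417919464073939432213200 + 278483826015300060172209320831102400 + 269201031814790058166469010136732320 + 260517127562700056290131300132321600 + 252375967326365679531064697003186550 + 244728210740718234696790009215211200 + 237530322189520639558649126591234400 + 230743741555534335571259151545770560 + 224334193178991715138724175113943600 + 218271106876856803918758656867620800 + 212527130380097414341949218528999200 + 207077716780607737051130007797486400 + 201900773861092543624851757602549240 + 196976364742529310853513909856145600 + 192286451296278612976049292954808800 + 187814673359155854534745821025627200 + 183546158055538676022592506911408400 + 179467354543193372110979340091154880 + 175565890313993516195523267480477600 + 171830445839227696702001495831956800 + 168250644884243786354043131335457700 + 164816958253953096836613679675550400 + 161520619088874034899881406082039392 + 158353548126347093039099417727489600 + 155308287585455802788347505848114800 + 152377942536673617830076798190603200 + 149556128785994476759149450075962400 + 146836926444430940818074005529126720 + 144214838472208959732036969716106600 + 141684753586731609561299479019332800 + 139241913007650030086104660415551200 + 136881880583791554999899496679694400 + 134600515907395029083234505068366160 + 132393950072847569590066726296753600 + 130258563781350028145065650066160800 + 128190967530852408650699528636539200 + 126187983663182839765532348501593275 + 124246630068364642230678004678491840 + 122364105370359117348395004607605600 + 120537775439458234999911497076148800 + 118765161094760319779324563295617200 + 117043926875995677463682178320318400 + 115371870777767167785629575772885280 + 113746914851319742887240426818337600 + 112167096589495857569362087556971800 + 110630561019776736232795483617835200 + 109135553438428401959379328433810400 + 107680412725916023266587604054692928 + 106263565190048707170974609264499600 + 104883518888879243441481432520804800 + 103538858390303868525565003898743200 + 102228239929667110696127472203822400 + 100950386930546271812425878801274620 + 99704085857329651172766300050641600 + 98488182371264655426756954928072800 + 97301577764381948734868316916891200 + 96143225648139306488024646477404400 + 95012128875808255823459650636493760 + 93907336679577927267372910512813600 = 40681920897609285502516499762490144709, so H_86 = 40681920897609285502516499762490144709/8076030954443701744994070304101969600; reducing by gcd(40681920897609285502516499762490144709, 8076030954443701744994070304101969600) = 11 gives 3698356445237207772956045432953649519/734184632222154704090370027645633600 ≈ 5.03737. (The PNT-adjacent estimate ln(86) + γ ≈ 5.03156 matches within O(1/n).)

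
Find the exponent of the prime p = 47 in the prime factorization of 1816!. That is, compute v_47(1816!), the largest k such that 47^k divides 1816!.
v_47(1816!) = 38

Legendre's formula: v_p(n!) = Σ_{k ≥ 1} ⌊n / p^k⌋. For p = 47, n = 1816, the terms are:
  ⌊1816/47^1⌋ = ⌊1816/47⌋ = 38
(the next term ⌊1816/47^2⌋ = 0, terminating the sum). Summing: v_47(1816!) = 38 = 38.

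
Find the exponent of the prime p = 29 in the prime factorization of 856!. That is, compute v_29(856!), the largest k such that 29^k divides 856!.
v_29(856!) = 30

Legendre's formula: v_p(n!) = Σ_{k ≥ 1} ⌊n / p^k⌋. For p = 29, n = 856, the terms are:
  ⌊856/29^1⌋ = ⌊856/29⌋ = 29
  ⌊856/29^2⌋ = ⌊856/841⌋ = 1
(the next term ⌊856/29^3⌋ = 0, terminating the sum). Summing: v_29(856!) = 29 + 1 = 30.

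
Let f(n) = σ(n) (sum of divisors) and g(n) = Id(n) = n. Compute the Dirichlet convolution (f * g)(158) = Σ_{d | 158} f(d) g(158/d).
(σ * Id)(158) = 795

Divisors of 158: [1, 2, 79, 158]. For each d | 158:
  d = 1: σ(1) · Id(158/1) = 1 · 158 = 158
  d = 2: σ(2) · Id(158/2) = 3 · 79 = 237
  d = 79: σ(79) · Id(158/79) = 80 · 2 = 160
  d = 158: σ(158) · Id(158/158) = 240 · 1 = 240
Summing: (σ * Id)(158) = 158 + 237 + 160 + 240 = 795.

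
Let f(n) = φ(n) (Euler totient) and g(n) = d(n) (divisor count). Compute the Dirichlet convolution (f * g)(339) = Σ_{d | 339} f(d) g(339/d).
(φ * d)(339) = 456

Divisors of 339: [1, 3, 113, 339]. For each d | 339:
  d = 1: φ(1) · d(339/1) = 1 · 4 = 4
  d = 3: φ(3) · d(339/3) = 2 · 2 = 4
  d = 113: φ(113) · d(339/113) = 112 · 2 = 224
  d = 339: φ(339) · d(339/339) = 224 · 1 = 224
Summing: (φ * d)(339) = 4 + 4 + 224 + 224 = 456.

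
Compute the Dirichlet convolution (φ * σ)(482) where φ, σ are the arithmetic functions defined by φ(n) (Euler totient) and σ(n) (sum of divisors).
(φ * σ)(482) = 1928

Divisors of 482: [1, 2, 241, 482]. For each d | 482:
  d = 1: φ(1) · σ(482/1) = 1 · 726 = 726
  d = 2: φ(2) · σ(482/2) = 1 · 242 = 242
  d = 241: φ(241) · σ(482/241) = 240 · 3 = 720
  d = 482: φ(482) · σ(482/482) = 240 · 1 = 240
Summing: (φ * σ)(482) = 726 + 242 + 720 + 240 = 1928.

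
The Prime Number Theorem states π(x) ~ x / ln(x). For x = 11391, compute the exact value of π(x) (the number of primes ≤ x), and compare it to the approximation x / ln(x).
π(11391) = 1374;  x/ln(x) ≈ 1219.52;  relative error ≈ 11.24%.

Directly count primes up to 11391: π(11391) = 1374. The PNT approximation gives 11391/ln(11391) ≈ 11391/9.34058 ≈ 1219.52. Relative error (π(x) − x/ln(x)) / π(x) ≈ 11.24%; the approximation is known to undercount slightly (Li(x) is a better estimate).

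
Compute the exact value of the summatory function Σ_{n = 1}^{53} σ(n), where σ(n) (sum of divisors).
Σ_{n ≤ 53} σ(n) = 2304

Compute σ(n) for each 1 ≤ n ≤ 53: σ(1) = 1, σ(2) = 3, σ(3) = 4, σ(4) = 7, σ(5) = 6, σ(6) = 12, σ(7) = 8, σ(8) = 15, σ(9) = 13, σ(10) = 18, σ(11) = 12, σ(12) = 28, σ(13) = 14, σ(14) = 24, σ(15) = 24, σ(16) = 31, σ(17) = 18, σ(18) = 39, σ(19) = 20, σ(20) = 42, σ(21) = 32, σ(22) = 36, σ(23) = 24, σ(24) = 60, σ(25) = 31, σ(26) = 42, σ(27) = 40, σ(28) = 56, σ(29) = 30, σ(30) = 72, σ(31) = 32, σ(32) = 63, σ(33) = 48, σ(34) = 54, σ(35) = 48, σ(36) = 91, σ(37) = 38, σ(38) = 60, σ(39) = 56, σ(40) = 90, σ(41) = 42, σ(42) = 96, σ(43) = 44, σ(44) = 84, σ(45) = 78, σ(46) = 72, σ(47) = 48, σ(48) = 124, σ(49) = 57, σ(50) = 93, σ(51) = 72, σ(52) = 98, σ(53) = 54. Summing all 53 values: 2304. (Average order: Σ_{n ≤ x} σ(n) ~ (π²/12) x². For x = 53, (π²/12)·53² ≈ 2310.31.)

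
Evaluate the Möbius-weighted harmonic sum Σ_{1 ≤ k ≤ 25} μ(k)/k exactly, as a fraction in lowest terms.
Σ μ(k)/k = -249979/223092870

Values of μ(k) for 1 ≤ k ≤ 25: μ(1) = 1, μ(2) = -1, μ(3) = -1, μ(5) = -1, μ(6) = 1, μ(7) = -1, μ(10) = 1, μ(11) = -1, μ(13) = -1, μ(14) = 1, μ(15) = 1, μ(17) = -1, μ(19) = -1, μ(21) = 1, μ(22) = 1, μ(23) = -1, with μ = 0 on non-squarefree integers. Summing μ(k)/k for k where μ(k) ≠ 0 gives -249979/223092870 ≈ -0.0011. (PNT ⟺ this sum → 0 as n → ∞.)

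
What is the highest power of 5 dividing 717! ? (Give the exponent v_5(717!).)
v_5(717!) = 177

Legendre's formula: v_p(n!) = Σ_{k ≥ 1} ⌊n / p^k⌋. For p = 5, n = 717, the terms are:
  ⌊717/5^1⌋ = ⌊717/5⌋ = 143
  ⌊717/5^2⌋ = ⌊717/25⌋ = 28
  ⌊717/5^3⌋ = ⌊717/125⌋ = 5
  ⌊717/5^4⌋ = ⌊717/625⌋ = 1
(the next term ⌊717/5^5⌋ = 0, terminating the sum). Summing: v_5(717!) = 143 + 28 + 5 + 1 = 177.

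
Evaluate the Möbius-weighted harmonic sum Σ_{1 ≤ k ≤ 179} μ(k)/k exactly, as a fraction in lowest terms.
Σ μ(k)/k = -144087981517635476714028475868546320125145063113926500300851703048561/29819592777931214269172453467810429868925511217482600306406141434158090

Values of μ(k) for 1 ≤ k ≤ 179: μ(1) = 1, μ(2) = -1, μ(3) = -1, μ(5) = -1, μ(6) = 1, μ(7) = -1, μ(10) = 1, μ(11) = -1, μ(13) = -1, μ(14) = 1, μ(15) = 1, μ(17) = -1, μ(19) = -1, μ(21) = 1, μ(22) = 1, μ(23) = -1, μ(26) = 1, μ(29) = -1, μ(30) = -1, μ(31) = -1, μ(33) = 1, μ(34) = 1, μ(35) = 1, μ(37) = -1, μ(38) = 1, μ(39) = 1, μ(41) = -1, μ(42) = -1, μ(43) = -1, μ(46) = 1, μ(47) = -1, μ(51) = 1, μ(53) = -1, μ(55) = 1, μ(57) = 1, μ(58) = 1, μ(59) = -1, μ(61) = -1, μ(62) = 1, μ(65) = 1, μ(66) = -1, μ(67) = -1, μ(69) = 1, μ(70) = -1, μ(71) = -1, μ(73) = -1, μ(74) = 1, μ(77) = 1, μ(78) = -1, μ(79) = -1, μ(82) = 1, μ(83) = -1, μ(85) = 1, μ(86) = 1, μ(87) = 1, μ(89) = -1, μ(91) = 1, μ(93) = 1, μ(94) = 1, μ(95) = 1, μ(97) = -1, μ(101) = -1, μ(102) = -1, μ(103) = -1, μ(105) = -1, μ(106) = 1, μ(107) = -1, μ(109) = -1, μ(110) = -1, μ(111) = 1, μ(113) = -1, μ(114) = -1, μ(115) = 1, μ(118) = 1, μ(119) = 1, μ(122) = 1, μ(123) = 1, μ(127) = -1, μ(129) = 1, μ(130) = -1, μ(131) = -1, μ(133) = 1, μ(134) = 1, μ(137) = -1, μ(138) = -1, μ(139) = -1, μ(141) = 1, μ(142) = 1, μ(143) = 1, μ(145) = 1, μ(146) = 1, μ(149) = -1, μ(151) = -1, μ(154) = -1, μ(155) = 1, μ(157) = -1, μ(158) = 1, μ(159) = 1, μ(161) = 1, μ(163) = -1, μ(165) = -1, μ(166) = 1, μ(167) = -1, μ(170) = -1, μ(173) = -1, μ(174) = -1, μ(177) = 1, μ(178) = 1, μ(179) = -1, with μ = 0 on non-squarefree integers. Summing μ(k)/k for k where μ(k) ≠ 0 gives -144087981517635476714028475868546320125145063113926500300851703048561/29819592777931214269172453467810429868925511217482600306406141434158090 ≈ -0.0048. (PNT ⟺ this sum → 0 as n → ∞.)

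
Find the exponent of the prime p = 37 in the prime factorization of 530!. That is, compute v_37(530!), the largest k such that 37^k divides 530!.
v_37(530!) = 14

Legendre's formula: v_p(n!) = Σ_{k ≥ 1} ⌊n / p^k⌋. For p = 37, n = 530, the terms are:
  ⌊530/37^1⌋ = ⌊530/37⌋ = 14
(the next term ⌊530/37^2⌋ = 0, terminating the sum). Summing: v_37(530!) = 14 = 14.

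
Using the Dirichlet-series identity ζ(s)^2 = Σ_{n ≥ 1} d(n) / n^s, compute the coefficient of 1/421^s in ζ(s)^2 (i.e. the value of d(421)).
d(421) = 2

ζ(s)^2 = (Σ 1/m^s)(Σ 1/k^s). The coefficient of 1/n^s in the product is the number of ordered pairs (m, k) with mk = n, which equals d(n). For n = 421, divisors are [1, 421], so d(421) = 2.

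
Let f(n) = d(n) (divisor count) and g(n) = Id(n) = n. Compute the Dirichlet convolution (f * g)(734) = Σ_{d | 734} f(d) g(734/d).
(d * Id)(734) = 1476

Divisors of 734: [1, 2, 367, 734]. For each d | 734:
  d = 1: d(1) · Id(734/1) = 1 · 734 = 734
  d = 2: d(2) · Id(734/2) = 2 · 367 = 734
  d = 367: d(367) · Id(734/367) = 2 · 2 = 4
  d = 734: d(734) · Id(734/734) = 4 · 1 = 4
Summing: (d * Id)(734) = 734 + 734 + 4 + 4 = 1476.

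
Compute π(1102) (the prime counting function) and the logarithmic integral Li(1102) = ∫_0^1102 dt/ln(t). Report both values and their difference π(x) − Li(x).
π(1102) = 184;  Li(1102) ≈ 192.27;  π(x) − Li(x) ≈ -8.27.

Direct count of primes ≤ 1102 gives π(1102) = 184. Numerical evaluation of the logarithmic integral gives Li(1102) ≈ 192.27. The difference π(x) − Li(x) ≈ -8.27 is typically negative for small/moderate x (Li(x) overestimates), though Littlewood's theorem shows this sign changes infinitely often.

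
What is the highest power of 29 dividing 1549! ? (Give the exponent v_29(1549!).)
v_29(1549!) = 54

Legendre's formula: v_p(n!) = Σ_{k ≥ 1} ⌊n / p^k⌋. For p = 29, n = 1549, the terms are:
  ⌊1549/29^1⌋ = ⌊1549/29⌋ = 53
  ⌊1549/29^2⌋ = ⌊1549/841⌋ = 1
(the next term ⌊1549/29^3⌋ = 0, terminating the sum). Summing: v_29(1549!) = 53 + 1 = 54.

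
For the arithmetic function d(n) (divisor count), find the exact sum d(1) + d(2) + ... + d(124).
Σ_{n ≤ 124} d(n) = 619

Compute d(n) for each 1 ≤ n ≤ 124: d(1) = 1, d(2) = 2, d(3) = 2, d(4) = 3, d(5) = 2, d(6) = 4, d(7) = 2, d(8) = 4, d(9) = 3, d(10) = 4, d(11) = 2, d(12) = 6, d(13) = 2, d(14) = 4, d(15) = 4, d(16) = 5, d(17) = 2, d(18) = 6, d(19) = 2, d(20) = 6, d(21) = 4, d(22) = 4, d(23) = 2, d(24) = 8, d(25) = 3, d(26) = 4, d(27) = 4, d(28) = 6, d(29) = 2, d(30) = 8, d(31) = 2, d(32) = 6, d(33) = 4, d(34) = 4, d(35) = 4, d(36) = 9, d(37) = 2, d(38) = 4, d(39) = 4, d(40) = 8, d(41) = 2, d(42) = 8, d(43) = 2, d(44) = 6, d(45) = 6, d(46) = 4, d(47) = 2, d(48) = 10, d(49) = 3, d(50) = 6, d(51) = 4, d(52) = 6, d(53) = 2, d(54) = 8, d(55) = 4, d(56) = 8, d(57) = 4, d(58) = 4, d(59) = 2, d(60) = 12, d(61) = 2, d(62) = 4, d(63) = 6, d(64) = 7, d(65) = 4, d(66) = 8, d(67) = 2, d(68) = 6, d(69) = 4, d(70) = 8, d(71) = 2, d(72) = 12, d(73) = 2, d(74) = 4, d(75) = 6, d(76) = 6, d(77) = 4, d(78) = 8, d(79) = 2, d(80) = 10, d(81) = 5, d(82) = 4, d(83) = 2, d(84) = 12, d(85) = 4, d(86) = 4, d(87) = 4, d(88) = 8, d(89) = 2, d(90) = 12, d(91) = 4, d(92) = 6, d(93) = 4, d(94) = 4, d(95) = 4, d(96) = 12, d(97) = 2, d(98) = 6, d(99) = 6, d(100) = 9, d(101) = 2, d(102) = 8, d(103) = 2, d(104) = 8, d(105) = 8, d(106) = 4, d(107) = 2, d(108) = 12, d(109) = 2, d(110) = 8, d(111) = 4, d(112) = 10, d(113) = 2, d(114) = 8, d(115) = 4, d(116) = 6, d(117) = 6, d(118) = 4, d(119) = 4, d(120) = 16, d(121) = 3, d(122) = 4, d(123) = 4, d(124) = 6. Summing all 124 values: 619. (Dirichlet's divisor formula: Σ_{n ≤ x} d(n) = x ln(x) + (2γ − 1) x + O(√x). For x = 124, the asymptotic estimate is ≈ 616.86.)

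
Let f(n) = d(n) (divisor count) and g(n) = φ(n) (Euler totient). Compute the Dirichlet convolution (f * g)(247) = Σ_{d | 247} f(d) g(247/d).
(d * φ)(247) = 280

Divisors of 247: [1, 13, 19, 247]. For each d | 247:
  d = 1: d(1) · φ(247/1) = 1 · 216 = 216
  d = 13: d(13) · φ(247/13) = 2 · 18 = 36
  d = 19: d(19) · φ(247/19) = 2 · 12 = 24
  d = 247: d(247) · φ(247/247) = 4 · 1 = 4
Summing: (d * φ)(247) = 216 + 36 + 24 + 4 = 280.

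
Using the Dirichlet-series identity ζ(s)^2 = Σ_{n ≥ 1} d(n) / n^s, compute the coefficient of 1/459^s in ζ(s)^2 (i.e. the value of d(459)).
d(459) = 8

ζ(s)^2 = (Σ 1/m^s)(Σ 1/k^s). The coefficient of 1/n^s in the product is the number of ordered pairs (m, k) with mk = n, which equals d(n). For n = 459, divisors are [1, 3, 9, 17, 27, 51, 153, 459], so d(459) = 8.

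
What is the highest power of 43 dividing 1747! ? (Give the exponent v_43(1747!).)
v_43(1747!) = 40

Legendre's formula: v_p(n!) = Σ_{k ≥ 1} ⌊n / p^k⌋. For p = 43, n = 1747, the terms are:
  ⌊1747/43^1⌋ = ⌊1747/43⌋ = 40
(the next term ⌊1747/43^2⌋ = 0, terminating the sum). Summing: v_43(1747!) = 40 = 40.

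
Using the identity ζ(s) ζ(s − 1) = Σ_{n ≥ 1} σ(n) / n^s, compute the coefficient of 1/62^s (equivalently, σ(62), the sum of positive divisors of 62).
σ(62) = 96

In the product (Σ m^0/m^s)(Σ k / k^s) = Σ (Σ_{d | n} d) / n^s, the coefficient of 1/n^s is σ(n) = Σ_{d | n} d. For n = 62, divisors are [1, 2, 31, 62]; summing: σ(62) = 96.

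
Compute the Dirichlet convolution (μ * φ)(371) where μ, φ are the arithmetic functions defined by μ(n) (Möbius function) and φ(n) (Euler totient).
(μ * φ)(371) = 255

Divisors of 371: [1, 7, 53, 371]. For each d | 371:
  d = 1: μ(1) · φ(371/1) = 1 · 312 = 312
  d = 7: μ(7) · φ(371/7) = -1 · 52 = -52
  d = 53: μ(53) · φ(371/53) = -1 · 6 = -6
  d = 371: μ(371) · φ(371/371) = 1 · 1 = 1
Summing: (μ * φ)(371) = 312 + -52 + -6 + 1 = 255.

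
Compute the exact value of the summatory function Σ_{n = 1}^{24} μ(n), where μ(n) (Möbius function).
Σ_{n ≤ 24} μ(n) = -2

Compute μ(n) for each 1 ≤ n ≤ 24: μ(1) = 1, μ(2) = -1, μ(3) = -1, μ(4) = 0, μ(5) = -1, μ(6) = 1, μ(7) = -1, μ(8) = 0, μ(9) = 0, μ(10) = 1, μ(11) = -1, μ(12) = 0, μ(13) = -1, μ(14) = 1, μ(15) = 1, μ(16) = 0, μ(17) = -1, μ(18) = 0, μ(19) = -1, μ(20) = 0, μ(21) = 1, μ(22) = 1, μ(23) = -1, μ(24) = 0. Summing all 24 values: -2. (Mertens function M(x) = Σ_{n ≤ x} μ(n); on average M(x) should be small (PNT ⟺ M(x) = o(x)).)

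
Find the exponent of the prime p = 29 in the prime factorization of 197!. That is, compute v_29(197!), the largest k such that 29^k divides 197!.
v_29(197!) = 6

Legendre's formula: v_p(n!) = Σ_{k ≥ 1} ⌊n / p^k⌋. For p = 29, n = 197, the terms are:
  ⌊197/29^1⌋ = ⌊197/29⌋ = 6
(the next term ⌊197/29^2⌋ = 0, terminating the sum). Summing: v_29(197!) = 6 = 6.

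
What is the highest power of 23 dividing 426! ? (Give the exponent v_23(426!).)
v_23(426!) = 18

Legendre's formula: v_p(n!) = Σ_{k ≥ 1} ⌊n / p^k⌋. For p = 23, n = 426, the terms are:
  ⌊426/23^1⌋ = ⌊426/23⌋ = 18
(the next term ⌊426/23^2⌋ = 0, terminating the sum). Summing: v_23(426!) = 18 = 18.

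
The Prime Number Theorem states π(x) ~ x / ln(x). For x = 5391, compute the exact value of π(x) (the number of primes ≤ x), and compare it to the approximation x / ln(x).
π(5391) = 710;  x/ln(x) ≈ 627.41;  relative error ≈ 11.63%.

Directly count primes up to 5391: π(5391) = 710. The PNT approximation gives 5391/ln(5391) ≈ 5391/8.59249 ≈ 627.41. Relative error (π(x) − x/ln(x)) / π(x) ≈ 11.63%; the approximation is known to undercount slightly (Li(x) is a better estimate).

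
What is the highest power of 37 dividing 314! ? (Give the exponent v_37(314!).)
v_37(314!) = 8

Legendre's formula: v_p(n!) = Σ_{k ≥ 1} ⌊n / p^k⌋. For p = 37, n = 314, the terms are:
  ⌊314/37^1⌋ = ⌊314/37⌋ = 8
(the next term ⌊314/37^2⌋ = 0, terminating the sum). Summing: v_37(314!) = 8 = 8.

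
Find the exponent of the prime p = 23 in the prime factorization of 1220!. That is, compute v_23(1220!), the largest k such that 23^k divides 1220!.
v_23(1220!) = 55

Legendre's formula: v_p(n!) = Σ_{k ≥ 1} ⌊n / p^k⌋. For p = 23, n = 1220, the terms are:
  ⌊1220/23^1⌋ = ⌊1220/23⌋ = 53
  ⌊1220/23^2⌋ = ⌊1220/529⌋ = 2
(the next term ⌊1220/23^3⌋ = 0, terminating the sum). Summing: v_23(1220!) = 53 + 2 = 55.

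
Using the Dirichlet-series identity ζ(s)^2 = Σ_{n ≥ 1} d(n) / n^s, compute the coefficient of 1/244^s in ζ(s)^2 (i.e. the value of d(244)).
d(244) = 6

ζ(s)^2 = (Σ 1/m^s)(Σ 1/k^s). The coefficient of 1/n^s in the product is the number of ordered pairs (m, k) with mk = n, which equals d(n). For n = 244, divisors are [1, 2, 4, 61, 122, 244], so d(244) = 6.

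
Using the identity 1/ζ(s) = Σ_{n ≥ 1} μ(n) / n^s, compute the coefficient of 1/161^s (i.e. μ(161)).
μ(161) = 1

Factor n = 161 = 7 · 23. μ(n) = 0 if any exponent ≥ 2 (not squarefree); otherwise μ(n) = (−1)^{ω(n)} where ω(n) is the number of distinct prime factors. Applying: μ(161) = 1.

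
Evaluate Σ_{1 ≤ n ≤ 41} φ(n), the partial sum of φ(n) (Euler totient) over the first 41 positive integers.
Σ_{n ≤ 41} φ(n) = 530

Compute φ(n) for each 1 ≤ n ≤ 41: φ(1) = 1, φ(2) = 1, φ(3) = 2, φ(4) = 2, φ(5) = 4, φ(6) = 2, φ(7) = 6, φ(8) = 4, φ(9) = 6, φ(10) = 4, φ(11) = 10, φ(12) = 4, φ(13) = 12, φ(14) = 6, φ(15) = 8, φ(16) = 8, φ(17) = 16, φ(18) = 6, φ(19) = 18, φ(20) = 8, φ(21) = 12, φ(22) = 10, φ(23) = 22, φ(24) = 8, φ(25) = 20, φ(26) = 12, φ(27) = 18, φ(28) = 12, φ(29) = 28, φ(30) = 8, φ(31) = 30, φ(32) = 16, φ(33) = 20, φ(34) = 16, φ(35) = 24, φ(36) = 12, φ(37) = 36, φ(38) = 18, φ(39) = 24, φ(40) = 16, φ(41) = 40. Summing all 41 values: 530. (Average order: Σ_{n ≤ x} φ(n) ~ (3/π²) x². For x = 41, (3/π²)·41² ≈ 510.96.)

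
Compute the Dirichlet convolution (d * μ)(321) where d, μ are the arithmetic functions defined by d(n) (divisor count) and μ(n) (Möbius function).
(d * μ)(321) = 1

Divisors of 321: [1, 3, 107, 321]. For each d | 321:
  d = 1: d(1) · μ(321/1) = 1 · 1 = 1
  d = 3: d(3) · μ(321/3) = 2 · -1 = -2
  d = 107: d(107) · μ(321/107) = 2 · -1 = -2
  d = 321: d(321) · μ(321/321) = 4 · 1 = 4
Summing: (d * μ)(321) = 1 + -2 + -2 + 4 = 1.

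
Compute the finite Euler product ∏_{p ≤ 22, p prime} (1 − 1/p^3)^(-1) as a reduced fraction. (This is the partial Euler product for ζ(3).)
∏ = 3674541645775/3057655868928

The primes p ≤ 22 are [2, 3, 5, 7, 11, 13, 17, 19]. For each prime, (1 − 1/p^3)^(-1) = p^3 / (p^3 − 1). The product is (1 − 1/2^3)^(-1), (1 − 1/3^3)^(-1), (1 − 1/5^3)^(-1), (1 − 1/7^3)^(-1), (1 − 1/11^3)^(-1), (1 − 1/13^3)^(-1), (1 − 1/17^3)^(-1), (1 − 1/19^3)^(-1) = ∏ p^3 / (p^3 − 1) = 3674541645775/3057655868928.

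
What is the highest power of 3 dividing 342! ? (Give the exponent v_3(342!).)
v_3(342!) = 169

Legendre's formula: v_p(n!) = Σ_{k ≥ 1} ⌊n / p^k⌋. For p = 3, n = 342, the terms are:
  ⌊342/3^1⌋ = ⌊342/3⌋ = 114
  ⌊342/3^2⌋ = ⌊342/9⌋ = 38
  ⌊342/3^3⌋ = ⌊342/27⌋ = 12
  ⌊342/3^4⌋ = ⌊342/81⌋ = 4
  ⌊342/3^5⌋ = ⌊342/243⌋ = 1
(the next term ⌊342/3^6⌋ = 0, terminating the sum). Summing: v_3(342!) = 114 + 38 + 12 + 4 + 1 = 169.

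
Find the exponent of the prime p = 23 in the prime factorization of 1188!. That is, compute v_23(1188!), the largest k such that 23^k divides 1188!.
v_23(1188!) = 53

Legendre's formula: v_p(n!) = Σ_{k ≥ 1} ⌊n / p^k⌋. For p = 23, n = 1188, the terms are:
  ⌊1188/23^1⌋ = ⌊1188/23⌋ = 51
  ⌊1188/23^2⌋ = ⌊1188/529⌋ = 2
(the next term ⌊1188/23^3⌋ = 0, terminating the sum). Summing: v_23(1188!) = 51 + 2 = 53.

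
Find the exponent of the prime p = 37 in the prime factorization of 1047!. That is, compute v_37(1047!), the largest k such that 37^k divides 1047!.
v_37(1047!) = 28

Legendre's formula: v_p(n!) = Σ_{k ≥ 1} ⌊n / p^k⌋. For p = 37, n = 1047, the terms are:
  ⌊1047/37^1⌋ = ⌊1047/37⌋ = 28
(the next term ⌊1047/37^2⌋ = 0, terminating the sum). Summing: v_37(1047!) = 28 = 28.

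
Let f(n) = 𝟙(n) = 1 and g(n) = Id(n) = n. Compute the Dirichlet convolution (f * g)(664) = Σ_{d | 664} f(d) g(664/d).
(𝟙 * Id)(664) = 1260

Divisors of 664: [1, 2, 4, 8, 83, 166, 332, 664]. For each d | 664:
  d = 1: 𝟙(1) · Id(664/1) = 1 · 664 = 664
  d = 2: 𝟙(2) · Id(664/2) = 1 · 332 = 332
  d = 4: 𝟙(4) · Id(664/4) = 1 · 166 = 166
  d = 8: 𝟙(8) · Id(664/8) = 1 · 83 = 83
  d = 83: 𝟙(83) · Id(664/83) = 1 · 8 = 8
  d = 166: 𝟙(166) · Id(664/166) = 1 · 4 = 4
  d = 332: 𝟙(332) · Id(664/332) = 1 · 2 = 2
  d = 664: 𝟙(664) · Id(664/664) = 1 · 1 = 1
Summing: (𝟙 * Id)(664) = 664 + 332 + 166 + 83 + 8 + 4 + 2 + 1 = 1260.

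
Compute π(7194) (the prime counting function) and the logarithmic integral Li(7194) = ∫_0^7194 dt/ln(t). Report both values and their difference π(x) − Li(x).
π(7194) = 919;  Li(7194) ≈ 936.21;  π(x) − Li(x) ≈ -17.21.

Direct count of primes ≤ 7194 gives π(7194) = 919. Numerical evaluation of the logarithmic integral gives Li(7194) ≈ 936.21. The difference π(x) − Li(x) ≈ -17.21 is typically negative for small/moderate x (Li(x) overestimates), though Littlewood's theorem shows this sign changes infinitely often.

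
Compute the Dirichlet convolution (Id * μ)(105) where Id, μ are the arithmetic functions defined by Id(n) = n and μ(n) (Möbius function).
(Id * μ)(105) = 48

Divisors of 105: [1, 3, 5, 7, 15, 21, 35, 105]. For each d | 105:
  d = 1: Id(1) · μ(105/1) = 1 · -1 = -1
  d = 3: Id(3) · μ(105/3) = 3 · 1 = 3
  d = 5: Id(5) · μ(105/5) = 5 · 1 = 5
  d = 7: Id(7) · μ(105/7) = 7 · 1 = 7
  d = 15: Id(15) · μ(105/15) = 15 · -1 = -15
  d = 21: Id(21) · μ(105/21) = 21 · -1 = -21
  d = 35: Id(35) · μ(105/35) = 35 · -1 = -35
  d = 105: Id(105) · μ(105/105) = 105 · 1 = 105
Summing: (Id * μ)(105) = -1 + 3 + 5 + 7 + -15 + -21 + -35 + 105 = 48.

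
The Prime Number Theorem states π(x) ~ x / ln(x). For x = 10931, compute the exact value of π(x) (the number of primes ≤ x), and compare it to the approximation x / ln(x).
π(10931) = 1327;  x/ln(x) ≈ 1175.46;  relative error ≈ 11.42%.

Directly count primes up to 10931: π(10931) = 1327. The PNT approximation gives 10931/ln(10931) ≈ 10931/9.29936 ≈ 1175.46. Relative error (π(x) − x/ln(x)) / π(x) ≈ 11.42%; the approximation is known to undercount slightly (Li(x) is a better estimate).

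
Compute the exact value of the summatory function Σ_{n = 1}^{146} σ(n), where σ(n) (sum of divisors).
Σ_{n ≤ 146} σ(n) = 17588

Compute σ(n) for each 1 ≤ n ≤ 146: σ(1) = 1, σ(2) = 3, σ(3) = 4, σ(4) = 7, σ(5) = 6, σ(6) = 12, σ(7) = 8, σ(8) = 15, σ(9) = 13, σ(10) = 18, σ(11) = 12, σ(12) = 28, σ(13) = 14, σ(14) = 24, σ(15) = 24, σ(16) = 31, σ(17) = 18, σ(18) = 39, σ(19) = 20, σ(20) = 42, σ(21) = 32, σ(22) = 36, σ(23) = 24, σ(24) = 60, σ(25) = 31, σ(26) = 42, σ(27) = 40, σ(28) = 56, σ(29) = 30, σ(30) = 72, σ(31) = 32, σ(32) = 63, σ(33) = 48, σ(34) = 54, σ(35) = 48, σ(36) = 91, σ(37) = 38, σ(38) = 60, σ(39) = 56, σ(40) = 90, σ(41) = 42, σ(42) = 96, σ(43) = 44, σ(44) = 84, σ(45) = 78, σ(46) = 72, σ(47) = 48, σ(48) = 124, σ(49) = 57, σ(50) = 93, σ(51) = 72, σ(52) = 98, σ(53) = 54, σ(54) = 120, σ(55) = 72, σ(56) = 120, σ(57) = 80, σ(58) = 90, σ(59) = 60, σ(60) = 168, σ(61) = 62, σ(62) = 96, σ(63) = 104, σ(64) = 127, σ(65) = 84, σ(66) = 144, σ(67) = 68, σ(68) = 126, σ(69) = 96, σ(70) = 144, σ(71) = 72, σ(72) = 195, σ(73) = 74, σ(74) = 114, σ(75) = 124, σ(76) = 140, σ(77) = 96, σ(78) = 168, σ(79) = 80, σ(80) = 186, σ(81) = 121, σ(82) = 126, σ(83) = 84, σ(84) = 224, σ(85) = 108, σ(86) = 132, σ(87) = 120, σ(88) = 180, σ(89) = 90, σ(90) = 234, σ(91) = 112, σ(92) = 168, σ(93) = 128, σ(94) = 144, σ(95) = 120, σ(96) = 252, σ(97) = 98, σ(98) = 171, σ(99) = 156, σ(100) = 217, σ(101) = 102, σ(102) = 216, σ(103) = 104, σ(104) = 210, σ(105) = 192, σ(106) = 162, σ(107) = 108, σ(108) = 280, σ(109) = 110, σ(110) = 216, σ(111) = 152, σ(112) = 248, σ(113) = 114, σ(114) = 240, σ(115) = 144, σ(116) = 210, σ(117) = 182, σ(118) = 180, σ(119) = 144, σ(120) = 360, σ(121) = 133, σ(122) = 186, σ(123) = 168, σ(124) = 224, σ(125) = 156, σ(126) = 312, σ(127) = 128, σ(128) = 255, σ(129) = 176, σ(130) = 252, σ(131) = 132, σ(132) = 336, σ(133) = 160, σ(134) = 204, σ(135) = 240, σ(136) = 270, σ(137) = 138, σ(138) = 288, σ(139) = 140, σ(140) = 336, σ(141) = 192, σ(142) = 216, σ(143) = 168, σ(144) = 403, σ(145) = 180, σ(146) = 222. Summing all 146 values: 17588. (Average order: Σ_{n ≤ x} σ(n) ~ (π²/12) x². For x = 146, (π²/12)·146² ≈ 17531.71.)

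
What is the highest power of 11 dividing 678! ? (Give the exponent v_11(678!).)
v_11(678!) = 66

Legendre's formula: v_p(n!) = Σ_{k ≥ 1} ⌊n / p^k⌋. For p = 11, n = 678, the terms are:
  ⌊678/11^1⌋ = ⌊678/11⌋ = 61
  ⌊678/11^2⌋ = ⌊678/121⌋ = 5
(the next term ⌊678/11^3⌋ = 0, terminating the sum). Summing: v_11(678!) = 61 + 5 = 66.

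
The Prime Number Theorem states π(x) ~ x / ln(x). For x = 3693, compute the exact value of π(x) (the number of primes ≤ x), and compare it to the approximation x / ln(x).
π(3693) = 515;  x/ln(x) ≈ 449.59;  relative error ≈ 12.70%.

Directly count primes up to 3693: π(3693) = 515. The PNT approximation gives 3693/ln(3693) ≈ 3693/8.21419 ≈ 449.59. Relative error (π(x) − x/ln(x)) / π(x) ≈ 12.70%; the approximation is known to undercount slightly (Li(x) is a better estimate).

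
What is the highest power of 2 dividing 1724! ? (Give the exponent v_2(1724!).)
v_2(1724!) = 1717

Legendre's formula: v_p(n!) = Σ_{k ≥ 1} ⌊n / p^k⌋. For p = 2, n = 1724, the terms are:
  ⌊1724/2^1⌋ = ⌊1724/2⌋ = 862
  ⌊1724/2^2⌋ = ⌊1724/4⌋ = 431
  ⌊1724/2^3⌋ = ⌊1724/8⌋ = 215
  ⌊1724/2^4⌋ = ⌊1724/16⌋ = 107
  ⌊1724/2^5⌋ = ⌊1724/32⌋ = 53
  ⌊1724/2^6⌋ = ⌊1724/64⌋ = 26
  ⌊1724/2^7⌋ = ⌊1724/128⌋ = 13
  ⌊1724/2^8⌋ = ⌊1724/256⌋ = 6
  ⌊1724/2^9⌋ = ⌊1724/512⌋ = 3
  ⌊1724/2^10⌋ = ⌊1724/1024⌋ = 1
(the next term ⌊1724/2^11⌋ = 0, terminating the sum). Summing: v_2(1724!) = 862 + 431 + 215 + 107 + 53 + 26 + 13 + 6 + 3 + 1 = 1717.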